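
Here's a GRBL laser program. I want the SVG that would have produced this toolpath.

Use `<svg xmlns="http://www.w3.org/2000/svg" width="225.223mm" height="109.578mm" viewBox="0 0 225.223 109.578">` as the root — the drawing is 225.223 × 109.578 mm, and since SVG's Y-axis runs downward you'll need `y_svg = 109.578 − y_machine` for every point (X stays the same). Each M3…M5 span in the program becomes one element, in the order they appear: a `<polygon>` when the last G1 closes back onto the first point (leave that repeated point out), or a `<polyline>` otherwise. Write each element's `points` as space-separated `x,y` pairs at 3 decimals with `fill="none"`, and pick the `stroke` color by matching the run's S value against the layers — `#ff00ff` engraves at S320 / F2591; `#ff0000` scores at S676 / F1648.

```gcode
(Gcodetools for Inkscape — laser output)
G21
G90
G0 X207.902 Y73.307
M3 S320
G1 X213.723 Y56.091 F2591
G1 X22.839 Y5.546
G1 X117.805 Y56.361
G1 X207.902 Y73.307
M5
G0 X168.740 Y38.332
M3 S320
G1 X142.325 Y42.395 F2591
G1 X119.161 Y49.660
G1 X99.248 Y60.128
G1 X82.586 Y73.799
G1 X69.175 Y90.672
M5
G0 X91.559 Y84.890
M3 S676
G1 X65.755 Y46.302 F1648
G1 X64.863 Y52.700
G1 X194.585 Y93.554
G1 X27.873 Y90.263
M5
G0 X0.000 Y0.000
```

<svg xmlns="http://www.w3.org/2000/svg" width="225.223mm" height="109.578mm" viewBox="0 0 225.223 109.578">
  <polygon points="207.902,36.271 213.723,53.487 22.839,104.032 117.805,53.217" fill="none" stroke="#ff00ff"/>
  <polyline points="168.740,71.246 142.325,67.183 119.161,59.918 99.248,49.450 82.586,35.779 69.175,18.906" fill="none" stroke="#ff00ff"/>
  <polyline points="91.559,24.688 65.755,63.276 64.863,56.878 194.585,16.024 27.873,19.315" fill="none" stroke="#ff0000"/>
</svg>

y_svg = 109.578 − y_m.

[1] S320→`#ff00ff` (engrave); closed run; points: 207.902,36.271 213.723,53.487 22.839,104.032 117.805,53.217

[2] S320→`#ff00ff` (engrave); open run; points: 168.740,71.246 142.325,67.183 119.161,59.918 99.248,49.450 82.586,35.779 69.175,18.906

[3] S676→`#ff0000` (score); open run; points: 91.559,24.688 65.755,63.276 64.863,56.878 194.585,16.024 27.873,19.315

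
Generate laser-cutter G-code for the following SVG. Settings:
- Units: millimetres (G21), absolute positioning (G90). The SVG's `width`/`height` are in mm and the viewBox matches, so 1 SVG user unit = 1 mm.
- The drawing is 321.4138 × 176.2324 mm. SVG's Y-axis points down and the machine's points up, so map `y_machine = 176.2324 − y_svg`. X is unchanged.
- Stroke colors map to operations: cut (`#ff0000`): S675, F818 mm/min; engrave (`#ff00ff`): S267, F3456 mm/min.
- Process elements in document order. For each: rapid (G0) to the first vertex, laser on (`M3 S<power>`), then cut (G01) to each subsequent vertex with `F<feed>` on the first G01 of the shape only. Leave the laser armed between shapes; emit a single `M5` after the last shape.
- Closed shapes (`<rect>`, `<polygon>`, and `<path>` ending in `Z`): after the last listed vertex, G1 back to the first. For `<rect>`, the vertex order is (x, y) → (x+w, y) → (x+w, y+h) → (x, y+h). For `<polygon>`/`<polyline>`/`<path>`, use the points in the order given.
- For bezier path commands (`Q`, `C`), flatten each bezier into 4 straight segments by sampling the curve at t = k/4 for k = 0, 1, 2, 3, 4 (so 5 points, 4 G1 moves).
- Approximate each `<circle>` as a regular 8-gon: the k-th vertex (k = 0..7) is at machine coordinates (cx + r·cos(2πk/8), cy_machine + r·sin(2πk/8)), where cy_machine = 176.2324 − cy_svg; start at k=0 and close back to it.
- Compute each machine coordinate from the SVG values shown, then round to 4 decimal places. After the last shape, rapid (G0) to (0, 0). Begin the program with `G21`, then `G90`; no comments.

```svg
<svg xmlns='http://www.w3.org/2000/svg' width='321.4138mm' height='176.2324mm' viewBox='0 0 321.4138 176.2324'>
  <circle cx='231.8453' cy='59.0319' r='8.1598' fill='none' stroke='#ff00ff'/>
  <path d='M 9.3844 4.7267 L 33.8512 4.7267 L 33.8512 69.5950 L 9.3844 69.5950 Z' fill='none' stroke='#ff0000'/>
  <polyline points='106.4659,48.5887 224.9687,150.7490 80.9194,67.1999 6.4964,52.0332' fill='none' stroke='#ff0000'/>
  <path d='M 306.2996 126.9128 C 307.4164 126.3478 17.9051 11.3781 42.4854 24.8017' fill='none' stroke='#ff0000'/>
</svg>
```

G21
G90
G0 X240.0051 Y117.2005
M3 S267
G01 X237.6151 Y122.9703 F3456
G01 X231.8453 Y125.3603
G01 X226.0755 Y122.9703
G01 X223.6855 Y117.2005
G01 X226.0755 Y111.4307
G01 X231.8453 Y109.0407
G01 X237.6151 Y111.4307
G01 X240.0051 Y117.2005
G0 X9.3844 Y171.5057
M3 S675
G01 X33.8512 Y171.5057 F818
G01 X33.8512 Y106.6374
G01 X9.3844 Y106.6374
G01 X9.3844 Y171.5057
G0 X106.4659 Y127.6437
M3 S675
G01 X224.9687 Y25.4834 F818
G01 X80.9194 Y109.0325
G01 X6.4964 Y124.1992
G0 X306.2996 Y49.3196
M3 S675
G01 X262.0932 Y67.4005 F818
G01 X165.5937 Y105.6209
G01 X73.4936 Y141.2184
G01 X42.4854 Y151.4307
M5
G0 X0.0000 Y0.0000

Since the viewBox matches the mm dimensions, user units are millimetres directly. The only transform is the Y-flip y_m = 176.2324 − y_svg.

Shape 1 is a circle drawn with `<circle>`. Its stroke #ff00ff means engrave at S267, F3456. After flipping Y the toolpath is (240.0051,117.2005) → (237.6151,122.9703) → (231.8453,125.3603) → (226.0755,122.9703) → (223.6855,117.2005) → (226.0755,111.4307) → (231.8453,109.0407) → (237.6151,111.4307) → (240.0051,117.2005), returning to the start.

Shape 2 is a rectangle drawn with `<path>`. Its stroke #ff0000 means cut at S675, F818. After flipping Y the toolpath is (9.3844,171.5057) → (33.8512,171.5057) → (33.8512,106.6374) → (9.3844,106.6374) → (9.3844,171.5057), returning to the start.

Shape 3 is a open polyline drawn with `<polyline>`. Its stroke #ff0000 means cut at S675, F818. After flipping Y the toolpath is (106.4659,127.6437) → (224.9687,25.4834) → (80.9194,109.0325) → (6.4964,124.1992).

Shape 4 is a cubic bezier drawn with `<path>`. Its stroke #ff0000 means cut at S675, F818. After flipping Y the toolpath is (306.2996,49.3196) → (262.0932,67.4005) → (165.5937,105.6209) → (73.4936,141.2184) → (42.4854,151.4307).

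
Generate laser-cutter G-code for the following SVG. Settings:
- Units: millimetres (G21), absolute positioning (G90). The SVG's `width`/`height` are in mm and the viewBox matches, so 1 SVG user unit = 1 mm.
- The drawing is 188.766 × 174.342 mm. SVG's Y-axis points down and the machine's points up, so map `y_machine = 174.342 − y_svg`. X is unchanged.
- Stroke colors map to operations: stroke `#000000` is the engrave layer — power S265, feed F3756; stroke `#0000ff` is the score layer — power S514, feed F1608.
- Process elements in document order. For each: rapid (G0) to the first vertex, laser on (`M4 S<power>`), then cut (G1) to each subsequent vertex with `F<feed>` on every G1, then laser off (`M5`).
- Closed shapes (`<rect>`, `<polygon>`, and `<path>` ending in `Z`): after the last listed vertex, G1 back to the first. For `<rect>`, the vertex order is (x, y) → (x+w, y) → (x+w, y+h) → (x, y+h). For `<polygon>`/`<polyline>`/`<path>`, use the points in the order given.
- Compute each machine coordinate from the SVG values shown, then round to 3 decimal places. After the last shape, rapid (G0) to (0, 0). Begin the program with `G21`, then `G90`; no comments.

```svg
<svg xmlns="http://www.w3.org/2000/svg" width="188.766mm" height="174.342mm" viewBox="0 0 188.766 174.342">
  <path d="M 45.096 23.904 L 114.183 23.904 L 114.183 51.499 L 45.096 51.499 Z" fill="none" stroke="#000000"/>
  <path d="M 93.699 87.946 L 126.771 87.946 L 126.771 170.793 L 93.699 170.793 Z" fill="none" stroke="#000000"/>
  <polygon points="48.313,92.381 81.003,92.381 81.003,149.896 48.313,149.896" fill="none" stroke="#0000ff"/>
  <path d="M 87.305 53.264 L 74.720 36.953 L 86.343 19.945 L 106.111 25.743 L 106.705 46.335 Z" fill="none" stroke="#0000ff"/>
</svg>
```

G21
G90
G0 X45.096 Y150.438
M4 S265
G1 X114.183 Y150.438 F3756
G1 X114.183 Y122.843 F3756
G1 X45.096 Y122.843 F3756
G1 X45.096 Y150.438 F3756
M5
G0 X93.699 Y86.396
M4 S265
G1 X126.771 Y86.396 F3756
G1 X126.771 Y3.549 F3756
G1 X93.699 Y3.549 F3756
G1 X93.699 Y86.396 F3756
M5
G0 X48.313 Y81.961
M4 S514
G1 X81.003 Y81.961 F1608
G1 X81.003 Y24.446 F1608
G1 X48.313 Y24.446 F1608
G1 X48.313 Y81.961 F1608
M5
G0 X87.305 Y121.078
M4 S514
G1 X74.720 Y137.389 F1608
G1 X86.343 Y154.397 F1608
G1 X106.111 Y148.599 F1608
G1 X106.705 Y128.007 F1608
G1 X87.305 Y121.078 F1608
M5
G0 X0.000 Y0.000

viewBox `0 0 188.766 174.342` with mm width/height → 1 unit = 1 mm. Flip: y_m = 174.342 − y_svg.

**Shape 1** — `<path>` rectangle, stroke `#000000` → engrave (S265, F3756). Machine vertices: (45.096,150.438) → (114.183,150.438) → (114.183,122.843) → (45.096,122.843) → (45.096,150.438). Closed: final G1 returns to the first vertex.

**Shape 2** — `<path>` rectangle, stroke `#000000` → engrave (S265, F3756). Machine vertices: (93.699,86.396) → (126.771,86.396) → (126.771,3.549) → (93.699,3.549) → (93.699,86.396). Closed: final G1 returns to the first vertex.

**Shape 3** — `<polygon>` rectangle, stroke `#0000ff` → score (S514, F1608). Machine vertices: (48.313,81.961) → (81.003,81.961) → (81.003,24.446) → (48.313,24.446) → (48.313,81.961). Closed: final G1 returns to the first vertex.

**Shape 4** — `<path>` regular polygon, stroke `#0000ff` → score (S514, F1608). Machine vertices: (87.305,121.078) → (74.720,137.389) → (86.343,154.397) → (106.111,148.599) → (106.705,128.007) → (87.305,121.078). Closed: final G1 returns to the first vertex.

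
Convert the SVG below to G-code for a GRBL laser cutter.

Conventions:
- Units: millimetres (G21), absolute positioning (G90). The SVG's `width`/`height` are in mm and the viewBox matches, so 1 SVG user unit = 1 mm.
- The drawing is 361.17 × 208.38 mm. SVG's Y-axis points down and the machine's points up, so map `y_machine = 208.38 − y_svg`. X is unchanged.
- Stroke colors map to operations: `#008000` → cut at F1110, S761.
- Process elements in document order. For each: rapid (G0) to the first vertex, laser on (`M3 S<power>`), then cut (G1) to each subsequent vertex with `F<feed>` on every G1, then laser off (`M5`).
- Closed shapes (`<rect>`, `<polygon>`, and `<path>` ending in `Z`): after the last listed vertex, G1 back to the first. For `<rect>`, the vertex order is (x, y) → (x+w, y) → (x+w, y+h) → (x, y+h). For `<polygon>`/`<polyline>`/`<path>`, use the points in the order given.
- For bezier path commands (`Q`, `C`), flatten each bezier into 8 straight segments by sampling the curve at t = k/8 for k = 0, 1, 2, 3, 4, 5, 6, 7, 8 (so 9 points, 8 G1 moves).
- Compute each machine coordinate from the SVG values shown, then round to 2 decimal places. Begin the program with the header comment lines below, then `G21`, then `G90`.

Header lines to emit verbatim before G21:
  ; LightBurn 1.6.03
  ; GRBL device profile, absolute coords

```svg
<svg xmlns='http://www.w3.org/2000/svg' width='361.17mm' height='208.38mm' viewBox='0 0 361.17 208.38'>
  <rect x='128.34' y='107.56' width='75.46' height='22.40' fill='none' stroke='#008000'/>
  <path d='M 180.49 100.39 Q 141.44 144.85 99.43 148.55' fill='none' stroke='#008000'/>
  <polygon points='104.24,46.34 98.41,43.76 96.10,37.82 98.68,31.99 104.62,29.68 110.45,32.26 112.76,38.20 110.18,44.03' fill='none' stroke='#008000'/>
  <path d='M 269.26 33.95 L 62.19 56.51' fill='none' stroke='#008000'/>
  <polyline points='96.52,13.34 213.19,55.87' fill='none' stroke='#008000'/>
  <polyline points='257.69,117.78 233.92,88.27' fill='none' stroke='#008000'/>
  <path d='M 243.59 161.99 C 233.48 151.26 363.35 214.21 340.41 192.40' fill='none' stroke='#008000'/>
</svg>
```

; LightBurn 1.6.03
; GRBL device profile, absolute coords
G21
G90
G0 X128.34 Y100.82
M3 S761
G1 X203.80 Y100.82 F1110
G1 X203.80 Y78.42 F1110
G1 X128.34 Y78.42 F1110
G1 X128.34 Y100.82 F1110
M5
G0 X180.49 Y107.99
M3 S761
G1 X170.68 Y97.51 F1110
G1 X160.78 Y88.31 F1110
G1 X150.79 Y80.38 F1110
G1 X140.70 Y73.72 F1110
G1 X130.52 Y68.34 F1110
G1 X120.25 Y64.23 F1110
G1 X109.89 Y61.39 F1110
G1 X99.43 Y59.83 F1110
M5
G0 X104.24 Y162.04
M3 S761
G1 X98.41 Y164.62 F1110
G1 X96.10 Y170.56 F1110
G1 X98.68 Y176.39 F1110
G1 X104.62 Y178.70 F1110
G1 X110.45 Y176.12 F1110
G1 X112.76 Y170.18 F1110
G1 X110.18 Y164.35 F1110
G1 X104.24 Y162.04 F1110
M5
G0 X269.26 Y174.43
M3 S761
G1 X62.19 Y151.87 F1110
M5
G0 X96.52 Y195.04
M3 S761
G1 X213.19 Y152.51 F1110
M5
G0 X257.69 Y90.60
M3 S761
G1 X233.92 Y120.11 F1110
M5
G0 X243.59 Y46.39
M3 S761
G1 X245.79 Y47.27 F1110
G1 X257.68 Y43.10 F1110
G1 X275.83 Y35.73 F1110
G1 X296.81 Y27.03 F1110
G1 X317.19 Y18.85 F1110
G1 X333.54 Y13.04 F1110
G1 X342.42 Y11.46 F1110
G1 X340.41 Y15.98 F1110
M5

Since the viewBox matches the mm dimensions, user units are millimetres directly. The only transform is the Y-flip y_m = 208.38 − y_svg.

Shape 1 is a rectangle drawn with `<rect>`. Its stroke #008000 means cut at S761, F1110. After flipping Y the toolpath is (128.34,100.82) → (203.80,100.82) → (203.80,78.42) → (128.34,78.42) → (128.34,100.82), returning to the start.

Shape 2 is a quadratic bezier drawn with `<path>`. Its stroke #008000 means cut at S761, F1110. After flipping Y the toolpath is (180.49,107.99) → (170.68,97.51) → (160.78,88.31) → (150.79,80.38) → (140.70,73.72) → (130.52,68.34) → (120.25,64.23) → (109.89,61.39) → (99.43,59.83).

Shape 3 is a regular polygon drawn with `<polygon>`. Its stroke #008000 means cut at S761, F1110. After flipping Y the toolpath is (104.24,162.04) → (98.41,164.62) → (96.10,170.56) → (98.68,176.39) → (104.62,178.70) → (110.45,176.12) → (112.76,170.18) → (110.18,164.35) → (104.24,162.04), returning to the start.

Shape 4 is a line segment drawn with `<path>`. Its stroke #008000 means cut at S761, F1110. After flipping Y the toolpath is (269.26,174.43) → (62.19,151.87).

Shape 5 is a line segment drawn with `<polyline>`. Its stroke #008000 means cut at S761, F1110. After flipping Y the toolpath is (96.52,195.04) → (213.19,152.51).

Shape 6 is a line segment drawn with `<polyline>`. Its stroke #008000 means cut at S761, F1110. After flipping Y the toolpath is (257.69,90.60) → (233.92,120.11).

Shape 7 is a cubic bezier drawn with `<path>`. Its stroke #008000 means cut at S761, F1110. After flipping Y the toolpath is (243.59,46.39) → (245.79,47.27) → (257.68,43.10) → (275.83,35.73) → (296.81,27.03) → (317.19,18.85) → (333.54,13.04) → (342.42,11.46) → (340.41,15.98).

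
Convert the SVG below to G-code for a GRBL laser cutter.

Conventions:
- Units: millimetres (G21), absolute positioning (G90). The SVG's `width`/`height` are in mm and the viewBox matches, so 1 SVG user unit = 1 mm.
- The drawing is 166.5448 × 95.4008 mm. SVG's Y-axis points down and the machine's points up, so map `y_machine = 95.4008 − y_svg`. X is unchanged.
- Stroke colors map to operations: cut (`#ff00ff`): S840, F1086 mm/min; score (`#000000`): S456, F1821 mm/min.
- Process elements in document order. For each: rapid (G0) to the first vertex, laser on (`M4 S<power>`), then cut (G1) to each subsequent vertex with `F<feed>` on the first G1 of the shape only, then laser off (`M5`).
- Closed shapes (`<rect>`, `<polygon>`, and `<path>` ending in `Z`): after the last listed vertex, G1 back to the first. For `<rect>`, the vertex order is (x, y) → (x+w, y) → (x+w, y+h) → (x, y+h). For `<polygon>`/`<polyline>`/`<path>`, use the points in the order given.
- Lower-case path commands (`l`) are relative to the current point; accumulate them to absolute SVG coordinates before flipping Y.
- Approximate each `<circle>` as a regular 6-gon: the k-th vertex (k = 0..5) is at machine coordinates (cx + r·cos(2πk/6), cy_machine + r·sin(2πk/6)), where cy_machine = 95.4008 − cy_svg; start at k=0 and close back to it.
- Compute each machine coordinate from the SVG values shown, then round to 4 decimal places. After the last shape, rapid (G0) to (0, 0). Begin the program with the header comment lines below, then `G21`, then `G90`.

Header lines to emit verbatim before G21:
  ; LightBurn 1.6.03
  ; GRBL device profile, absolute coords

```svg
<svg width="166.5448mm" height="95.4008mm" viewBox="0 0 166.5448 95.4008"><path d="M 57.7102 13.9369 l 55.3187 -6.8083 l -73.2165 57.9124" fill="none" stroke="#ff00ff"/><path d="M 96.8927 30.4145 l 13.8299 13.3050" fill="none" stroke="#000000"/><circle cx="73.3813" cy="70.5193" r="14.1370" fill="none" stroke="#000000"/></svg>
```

Since the viewBox matches the mm dimensions, user units are millimetres directly. The only transform is the Y-flip y_m = 95.4008 − y_svg.

Shape 1 is a open polyline drawn with `<path>`. Its stroke #ff00ff means cut at S840, F1086. After flipping Y the toolpath is (57.7102,81.4639) → (113.0289,88.2722) → (39.8124,30.3598).

Shape 2 is a line segment drawn with `<path>`. Its stroke #000000 means score at S456, F1821. After flipping Y the toolpath is (96.8927,64.9863) → (110.7226,51.6813).

Shape 3 is a circle drawn with `<circle>`. Its stroke #000000 means score at S456, F1821. After flipping Y the toolpath is (87.5183,24.8815) → (80.4498,37.1245) → (66.3128,37.1245) → (59.2443,24.8815) → (66.3128,12.6385) → (80.4498,12.6385) → (87.5183,24.8815), returning to the start.

; LightBurn 1.6.03
; GRBL device profile, absolute coords
G21
G90
G0 X57.7102 Y81.4639
M4 S840
G1 X113.0289 Y88.2722 F1086
G1 X39.8124 Y30.3598
M5
G0 X96.8927 Y64.9863
M4 S456
G1 X110.7226 Y51.6813 F1821
M5
G0 X87.5183 Y24.8815
M4 S456
G1 X80.4498 Y37.1245 F1821
G1 X66.3128 Y37.1245
G1 X59.2443 Y24.8815
G1 X66.3128 Y12.6385
G1 X80.4498 Y12.6385
G1 X87.5183 Y24.8815
M5
G0 X0.0000 Y0.0000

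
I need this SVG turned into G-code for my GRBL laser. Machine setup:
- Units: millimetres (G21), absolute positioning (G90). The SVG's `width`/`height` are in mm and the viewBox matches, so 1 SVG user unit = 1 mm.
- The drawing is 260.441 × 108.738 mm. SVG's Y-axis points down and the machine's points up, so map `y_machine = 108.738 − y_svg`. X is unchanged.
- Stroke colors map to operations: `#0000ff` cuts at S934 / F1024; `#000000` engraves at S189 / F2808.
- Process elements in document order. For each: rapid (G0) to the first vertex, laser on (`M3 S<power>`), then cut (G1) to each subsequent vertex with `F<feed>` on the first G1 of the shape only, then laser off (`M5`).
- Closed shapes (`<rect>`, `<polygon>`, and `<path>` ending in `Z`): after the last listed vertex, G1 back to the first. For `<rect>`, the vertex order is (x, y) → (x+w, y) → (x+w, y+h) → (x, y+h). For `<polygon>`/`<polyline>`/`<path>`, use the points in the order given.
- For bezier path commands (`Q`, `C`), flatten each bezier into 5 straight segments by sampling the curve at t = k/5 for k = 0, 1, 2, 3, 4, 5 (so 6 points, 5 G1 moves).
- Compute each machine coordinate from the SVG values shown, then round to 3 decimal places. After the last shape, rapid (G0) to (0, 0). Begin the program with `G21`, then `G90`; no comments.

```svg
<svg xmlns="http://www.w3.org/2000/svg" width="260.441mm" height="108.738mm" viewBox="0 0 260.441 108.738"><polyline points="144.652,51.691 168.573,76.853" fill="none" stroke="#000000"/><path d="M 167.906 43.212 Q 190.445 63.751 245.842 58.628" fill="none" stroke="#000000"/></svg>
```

G21
G90
G0 X144.652 Y57.047
M3 S189
G1 X168.573 Y31.885 F2808
M5
G0 X167.906 Y65.526
M3 S189
G1 X178.236 Y58.337 F2808
G1 X191.194 Y53.201
G1 X206.782 Y50.118
G1 X224.998 Y49.087
G1 X245.842 Y50.110
M5
G0 X0.000 Y0.000

1 u = 1 mm; y_m = 108.738 − y.

[1] `<polyline>` line segment, #000000→engrave S189 F2808: (144.652,57.047) → (168.573,31.885)

[2] `<path>` quadratic bezier, #000000→engrave S189 F2808: (167.906,65.526) → (178.236,58.337) → (191.194,53.201) → (206.782,50.118) → (224.998,49.087) → (245.842,50.110)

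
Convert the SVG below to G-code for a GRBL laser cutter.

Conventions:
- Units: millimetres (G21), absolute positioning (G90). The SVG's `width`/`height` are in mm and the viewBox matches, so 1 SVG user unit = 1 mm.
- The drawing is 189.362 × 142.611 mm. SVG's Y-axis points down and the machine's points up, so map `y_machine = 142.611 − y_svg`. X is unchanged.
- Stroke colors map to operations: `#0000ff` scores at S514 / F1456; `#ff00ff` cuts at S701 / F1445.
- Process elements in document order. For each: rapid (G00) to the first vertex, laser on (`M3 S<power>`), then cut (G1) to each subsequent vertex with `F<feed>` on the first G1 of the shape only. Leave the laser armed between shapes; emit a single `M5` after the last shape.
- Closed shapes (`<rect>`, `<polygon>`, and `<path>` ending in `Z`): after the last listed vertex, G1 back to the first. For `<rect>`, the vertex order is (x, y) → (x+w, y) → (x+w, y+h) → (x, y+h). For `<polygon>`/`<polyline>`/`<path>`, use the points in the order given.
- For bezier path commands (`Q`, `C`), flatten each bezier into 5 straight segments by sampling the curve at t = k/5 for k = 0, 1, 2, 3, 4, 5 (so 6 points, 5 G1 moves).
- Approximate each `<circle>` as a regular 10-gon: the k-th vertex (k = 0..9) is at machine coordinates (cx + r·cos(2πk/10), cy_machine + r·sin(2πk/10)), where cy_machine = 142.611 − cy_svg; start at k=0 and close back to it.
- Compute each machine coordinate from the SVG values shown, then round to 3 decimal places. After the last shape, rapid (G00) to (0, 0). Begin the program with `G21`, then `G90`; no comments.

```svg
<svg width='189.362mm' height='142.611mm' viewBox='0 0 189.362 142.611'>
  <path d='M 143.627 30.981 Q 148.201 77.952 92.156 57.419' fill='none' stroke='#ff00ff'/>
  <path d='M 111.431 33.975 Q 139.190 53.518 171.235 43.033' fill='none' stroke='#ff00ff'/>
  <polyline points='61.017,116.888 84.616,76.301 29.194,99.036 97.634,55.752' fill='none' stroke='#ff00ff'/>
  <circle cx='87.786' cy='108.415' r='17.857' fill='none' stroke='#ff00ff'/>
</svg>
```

1 u = 1 mm; y_m = 142.611 − y.

[1] `<path>` quadratic bezier, #ff00ff→cut S701 F1445: (143.627,111.630) → (143.032,95.542) → (137.587,84.854) → (127.293,79.566) → (112.149,79.679) → (92.156,85.192)

[2] `<path>` quadratic bezier, #ff00ff→cut S701 F1445: (111.431,108.636) → (122.706,102.020) → (134.324,97.806) → (146.285,95.994) → (158.588,96.585) → (171.235,99.578)

[3] `<polyline>` open polyline, #ff00ff→cut S701 F1445: (61.017,25.723) → (84.616,66.310) → (29.194,43.575) → (97.634,86.859)

[4] `<circle>` circle, #ff00ff→cut S701 F1445: (105.643,34.196) → (102.233,44.692) → (93.304,51.179) → (82.268,51.179) → (73.339,44.692) → (69.929,34.196) → (73.339,23.700) → (82.268,17.213) → (93.304,17.213) → (102.233,23.700) → (105.643,34.196) (closed)

G21
G90
G00 X143.627 Y111.630
M3 S701
G1 X143.032 Y95.542 F1445
G1 X137.587 Y84.854
G1 X127.293 Y79.566
G1 X112.149 Y79.679
G1 X92.156 Y85.192
G00 X111.431 Y108.636
M3 S701
G1 X122.706 Y102.020 F1445
G1 X134.324 Y97.806
G1 X146.285 Y95.994
G1 X158.588 Y96.585
G1 X171.235 Y99.578
G00 X61.017 Y25.723
M3 S701
G1 X84.616 Y66.310 F1445
G1 X29.194 Y43.575
G1 X97.634 Y86.859
G00 X105.643 Y34.196
M3 S701
G1 X102.233 Y44.692 F1445
G1 X93.304 Y51.179
G1 X82.268 Y51.179
G1 X73.339 Y44.692
G1 X69.929 Y34.196
G1 X73.339 Y23.700
G1 X82.268 Y17.213
G1 X93.304 Y17.213
G1 X102.233 Y23.700
G1 X105.643 Y34.196
M5
G00 X0.000 Y0.000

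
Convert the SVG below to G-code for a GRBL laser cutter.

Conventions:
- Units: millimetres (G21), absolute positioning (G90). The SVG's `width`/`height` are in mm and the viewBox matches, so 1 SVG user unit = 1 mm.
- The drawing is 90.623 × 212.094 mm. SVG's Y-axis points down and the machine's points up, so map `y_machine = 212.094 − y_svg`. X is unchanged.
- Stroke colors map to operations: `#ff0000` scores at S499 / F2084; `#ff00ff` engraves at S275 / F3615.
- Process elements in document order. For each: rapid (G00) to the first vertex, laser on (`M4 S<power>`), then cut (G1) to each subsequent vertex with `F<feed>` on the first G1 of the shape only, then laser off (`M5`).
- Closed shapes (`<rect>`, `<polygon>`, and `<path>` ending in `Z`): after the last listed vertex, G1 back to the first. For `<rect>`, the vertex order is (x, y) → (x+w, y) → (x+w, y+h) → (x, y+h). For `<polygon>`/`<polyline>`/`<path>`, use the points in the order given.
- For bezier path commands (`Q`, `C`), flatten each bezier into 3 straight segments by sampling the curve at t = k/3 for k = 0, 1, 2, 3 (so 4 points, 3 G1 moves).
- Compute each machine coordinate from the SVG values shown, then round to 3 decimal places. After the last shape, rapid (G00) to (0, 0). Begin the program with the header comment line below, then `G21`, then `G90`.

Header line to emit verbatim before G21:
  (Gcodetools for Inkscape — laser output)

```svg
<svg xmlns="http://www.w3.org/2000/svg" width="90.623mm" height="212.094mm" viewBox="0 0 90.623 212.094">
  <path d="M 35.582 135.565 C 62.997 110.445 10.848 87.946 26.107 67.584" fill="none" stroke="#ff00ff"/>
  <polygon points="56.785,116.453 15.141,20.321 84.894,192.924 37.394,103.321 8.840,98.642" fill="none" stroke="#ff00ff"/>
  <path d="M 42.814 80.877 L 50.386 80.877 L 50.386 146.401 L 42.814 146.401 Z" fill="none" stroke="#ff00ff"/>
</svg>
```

(Gcodetools for Inkscape — laser output)
G21
G90
G00 X35.582 Y76.529
M4 S275
G1 X41.919 Y100.793 F3615
G1 X27.874 Y123.418
G1 X26.107 Y144.510
M5
G00 X56.785 Y95.641
M4 S275
G1 X15.141 Y191.773 F3615
G1 X84.894 Y19.170
G1 X37.394 Y108.773
G1 X8.840 Y113.452
G1 X56.785 Y95.641
M5
G00 X42.814 Y131.217
M4 S275
G1 X50.386 Y131.217 F3615
G1 X50.386 Y65.693
G1 X42.814 Y65.693
G1 X42.814 Y131.217
M5
G00 X0.000 Y0.000

Since the viewBox matches the mm dimensions, user units are millimetres directly. The only transform is the Y-flip y_m = 212.094 − y_svg.

Shape 1 is a cubic bezier drawn with `<path>`. Its stroke #ff00ff means engrave at S275, F3615. After flipping Y the toolpath is (35.582,76.529) → (41.919,100.793) → (27.874,123.418) → (26.107,144.510).

Shape 2 is a closed polygon drawn with `<polygon>`. Its stroke #ff00ff means engrave at S275, F3615. After flipping Y the toolpath is (56.785,95.641) → (15.141,191.773) → (84.894,19.170) → (37.394,108.773) → (8.840,113.452) → (56.785,95.641), returning to the start.

Shape 3 is a rectangle drawn with `<path>`. Its stroke #ff00ff means engrave at S275, F3615. After flipping Y the toolpath is (42.814,131.217) → (50.386,131.217) → (50.386,65.693) → (42.814,65.693) → (42.814,131.217), returning to the start.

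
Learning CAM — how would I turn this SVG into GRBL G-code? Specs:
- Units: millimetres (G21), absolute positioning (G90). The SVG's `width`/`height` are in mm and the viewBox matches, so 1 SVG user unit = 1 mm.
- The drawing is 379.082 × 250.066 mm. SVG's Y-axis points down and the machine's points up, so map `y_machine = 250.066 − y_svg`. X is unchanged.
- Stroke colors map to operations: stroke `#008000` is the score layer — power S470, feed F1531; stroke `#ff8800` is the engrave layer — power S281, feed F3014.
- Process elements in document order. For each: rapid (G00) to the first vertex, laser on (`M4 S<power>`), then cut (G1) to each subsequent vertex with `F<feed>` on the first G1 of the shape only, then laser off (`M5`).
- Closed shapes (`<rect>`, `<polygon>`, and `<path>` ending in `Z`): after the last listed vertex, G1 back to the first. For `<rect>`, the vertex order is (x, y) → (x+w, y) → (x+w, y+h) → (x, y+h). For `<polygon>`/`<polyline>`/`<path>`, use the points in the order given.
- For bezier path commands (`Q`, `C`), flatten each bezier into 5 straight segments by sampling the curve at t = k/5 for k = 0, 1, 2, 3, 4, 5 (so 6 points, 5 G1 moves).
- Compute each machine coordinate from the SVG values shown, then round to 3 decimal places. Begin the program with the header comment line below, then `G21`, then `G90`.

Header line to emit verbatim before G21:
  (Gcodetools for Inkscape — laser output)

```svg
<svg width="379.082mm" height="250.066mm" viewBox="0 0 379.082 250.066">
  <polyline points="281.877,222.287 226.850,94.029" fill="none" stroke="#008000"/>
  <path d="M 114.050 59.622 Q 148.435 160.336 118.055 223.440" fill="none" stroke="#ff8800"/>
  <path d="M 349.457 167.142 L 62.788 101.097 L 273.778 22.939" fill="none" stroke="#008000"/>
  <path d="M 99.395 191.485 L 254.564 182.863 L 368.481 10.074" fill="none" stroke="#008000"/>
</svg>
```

1 u = 1 mm; y_m = 250.066 − y.

[1] `<polyline>` line segment, #008000→score S470 F1531: (281.877,27.779) → (226.850,156.037)

[2] `<path>` quadratic bezier, #ff8800→engrave S281 F3014: (114.050,190.444) → (125.213,151.663) → (131.196,115.890) → (131.997,83.127) → (127.616,53.372) → (118.055,26.626)

[3] `<path>` open polyline, #008000→score S470 F1531: (349.457,82.924) → (62.788,148.969) → (273.778,227.127)

[4] `<path>` open polyline, #008000→score S470 F1531: (99.395,58.581) → (254.564,67.203) → (368.481,239.992)

(Gcodetools for Inkscape — laser output)
G21
G90
G00 X281.877 Y27.779
M4 S470
G1 X226.850 Y156.037 F1531
M5
G00 X114.050 Y190.444
M4 S281
G1 X125.213 Y151.663 F3014
G1 X131.196 Y115.890
G1 X131.997 Y83.127
G1 X127.616 Y53.372
G1 X118.055 Y26.626
M5
G00 X349.457 Y82.924
M4 S470
G1 X62.788 Y148.969 F1531
G1 X273.778 Y227.127
M5
G00 X99.395 Y58.581
M4 S470
G1 X254.564 Y67.203 F1531
G1 X368.481 Y239.992
M5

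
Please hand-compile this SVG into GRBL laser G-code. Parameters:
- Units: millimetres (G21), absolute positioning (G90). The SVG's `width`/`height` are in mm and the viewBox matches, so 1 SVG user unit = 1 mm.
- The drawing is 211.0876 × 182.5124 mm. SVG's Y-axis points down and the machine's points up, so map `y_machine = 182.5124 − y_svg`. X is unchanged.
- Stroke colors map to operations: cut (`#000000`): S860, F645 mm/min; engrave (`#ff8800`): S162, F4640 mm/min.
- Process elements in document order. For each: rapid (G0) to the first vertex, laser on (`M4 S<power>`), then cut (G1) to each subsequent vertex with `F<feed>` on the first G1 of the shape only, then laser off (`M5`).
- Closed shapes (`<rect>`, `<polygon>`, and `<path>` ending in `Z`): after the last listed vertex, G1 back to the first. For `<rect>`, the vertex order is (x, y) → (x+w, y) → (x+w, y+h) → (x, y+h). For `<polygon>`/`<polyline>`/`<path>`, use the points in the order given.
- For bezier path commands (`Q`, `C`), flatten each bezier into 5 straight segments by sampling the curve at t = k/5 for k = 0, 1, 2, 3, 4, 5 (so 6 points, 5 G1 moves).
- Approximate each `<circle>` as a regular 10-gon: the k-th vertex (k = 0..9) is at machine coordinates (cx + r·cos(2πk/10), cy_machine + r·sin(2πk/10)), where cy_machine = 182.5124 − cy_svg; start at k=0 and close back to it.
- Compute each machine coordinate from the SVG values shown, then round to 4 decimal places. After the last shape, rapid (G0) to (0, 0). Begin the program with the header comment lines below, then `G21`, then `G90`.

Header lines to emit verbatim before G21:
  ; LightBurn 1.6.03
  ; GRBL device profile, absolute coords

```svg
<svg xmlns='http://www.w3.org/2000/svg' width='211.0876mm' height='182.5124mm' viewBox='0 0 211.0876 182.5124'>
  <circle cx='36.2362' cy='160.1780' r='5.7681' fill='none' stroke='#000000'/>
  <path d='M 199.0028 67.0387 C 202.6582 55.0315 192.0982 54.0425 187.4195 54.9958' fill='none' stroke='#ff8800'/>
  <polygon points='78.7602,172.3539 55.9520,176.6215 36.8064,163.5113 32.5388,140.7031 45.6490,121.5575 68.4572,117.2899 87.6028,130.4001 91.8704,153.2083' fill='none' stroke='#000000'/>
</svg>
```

; LightBurn 1.6.03
; GRBL device profile, absolute coords
G21
G90
G0 X42.0043 Y22.3344
M4 S860
G1 X40.9027 Y25.7248 F645
G1 X38.0186 Y27.8202
G1 X34.4538 Y27.8202
G1 X31.5697 Y25.7248
G1 X30.4681 Y22.3344
G1 X31.5697 Y18.9440
G1 X34.4538 Y16.8486
G1 X38.0186 Y16.8486
G1 X40.9027 Y18.9440
G1 X42.0043 Y22.3344
M5
G0 X199.0028 Y115.4737
M4 S162
G1 X199.6510 Y121.4284 F4640
G1 X197.8521 Y125.1745
G1 X194.5708 Y127.1474
G1 X190.7717 Y127.7829
G1 X187.4195 Y127.5166
M5
G0 X78.7602 Y10.1585
M4 S860
G1 X55.9520 Y5.8909 F645
G1 X36.8064 Y19.0011
G1 X32.5388 Y41.8093
G1 X45.6490 Y60.9549
G1 X68.4572 Y65.2225
G1 X87.6028 Y52.1123
G1 X91.8704 Y29.3041
G1 X78.7602 Y10.1585
M5
G0 X0.0000 Y0.0000

Since the viewBox matches the mm dimensions, user units are millimetres directly. The only transform is the Y-flip y_m = 182.5124 − y_svg.

Shape 1 is a circle drawn with `<circle>`. Its stroke #000000 means cut at S860, F645. After flipping Y the toolpath is (42.0043,22.3344) → (40.9027,25.7248) → (38.0186,27.8202) → (34.4538,27.8202) → (31.5697,25.7248) → (30.4681,22.3344) → (31.5697,18.9440) → (34.4538,16.8486) → (38.0186,16.8486) → (40.9027,18.9440) → (42.0043,22.3344), returning to the start.

Shape 2 is a cubic bezier drawn with `<path>`. Its stroke #ff8800 means engrave at S162, F4640. After flipping Y the toolpath is (199.0028,115.4737) → (199.6510,121.4284) → (197.8521,125.1745) → (194.5708,127.1474) → (190.7717,127.7829) → (187.4195,127.5166).

Shape 3 is a regular polygon drawn with `<polygon>`. Its stroke #000000 means cut at S860, F645. After flipping Y the toolpath is (78.7602,10.1585) → (55.9520,5.8909) → (36.8064,19.0011) → (32.5388,41.8093) → (45.6490,60.9549) → (68.4572,65.2225) → (87.6028,52.1123) → (91.8704,29.3041) → (78.7602,10.1585), returning to the start.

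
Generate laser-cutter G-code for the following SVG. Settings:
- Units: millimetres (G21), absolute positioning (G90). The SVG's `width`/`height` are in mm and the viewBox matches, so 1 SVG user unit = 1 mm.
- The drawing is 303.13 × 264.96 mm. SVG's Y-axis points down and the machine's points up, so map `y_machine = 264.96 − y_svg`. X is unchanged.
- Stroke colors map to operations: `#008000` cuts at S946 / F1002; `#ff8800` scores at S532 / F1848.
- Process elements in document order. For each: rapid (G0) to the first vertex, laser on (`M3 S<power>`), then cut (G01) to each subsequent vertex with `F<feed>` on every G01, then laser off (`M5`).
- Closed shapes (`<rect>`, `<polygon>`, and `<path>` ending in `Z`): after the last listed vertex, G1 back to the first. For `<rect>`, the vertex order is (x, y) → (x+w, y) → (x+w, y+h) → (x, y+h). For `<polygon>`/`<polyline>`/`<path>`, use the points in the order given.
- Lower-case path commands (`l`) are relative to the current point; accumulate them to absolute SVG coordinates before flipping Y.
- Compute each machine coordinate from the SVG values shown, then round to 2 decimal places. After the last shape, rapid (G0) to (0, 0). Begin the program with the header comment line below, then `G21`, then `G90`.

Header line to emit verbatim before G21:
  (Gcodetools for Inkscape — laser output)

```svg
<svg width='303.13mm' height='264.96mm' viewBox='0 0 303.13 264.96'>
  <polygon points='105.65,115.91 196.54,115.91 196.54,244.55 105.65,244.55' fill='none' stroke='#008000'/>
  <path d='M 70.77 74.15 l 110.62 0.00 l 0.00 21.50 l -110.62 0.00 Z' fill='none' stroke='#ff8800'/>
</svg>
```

(Gcodetools for Inkscape — laser output)
G21
G90
G0 X105.65 Y149.05
M3 S946
G01 X196.54 Y149.05 F1002
G01 X196.54 Y20.41 F1002
G01 X105.65 Y20.41 F1002
G01 X105.65 Y149.05 F1002
M5
G0 X70.77 Y190.81
M3 S532
G01 X181.39 Y190.81 F1848
G01 X181.39 Y169.31 F1848
G01 X70.77 Y169.31 F1848
G01 X70.77 Y190.81 F1848
M5
G0 X0.00 Y0.00

viewBox `0 0 303.13 264.96` with mm width/height → 1 unit = 1 mm. Flip: y_m = 264.96 − y_svg.

**Shape 1** — `<polygon>` rectangle, stroke `#008000` → cut (S946, F1002). Machine vertices: (105.65,149.05) → (196.54,149.05) → (196.54,20.41) → (105.65,20.41) → (105.65,149.05). Closed: final G1 returns to the first vertex.

**Shape 2** — `<path>` rectangle, stroke `#ff8800` → score (S532, F1848). Machine vertices: (70.77,190.81) → (181.39,190.81) → (181.39,169.31) → (70.77,169.31) → (70.77,190.81). Closed: final G1 returns to the first vertex.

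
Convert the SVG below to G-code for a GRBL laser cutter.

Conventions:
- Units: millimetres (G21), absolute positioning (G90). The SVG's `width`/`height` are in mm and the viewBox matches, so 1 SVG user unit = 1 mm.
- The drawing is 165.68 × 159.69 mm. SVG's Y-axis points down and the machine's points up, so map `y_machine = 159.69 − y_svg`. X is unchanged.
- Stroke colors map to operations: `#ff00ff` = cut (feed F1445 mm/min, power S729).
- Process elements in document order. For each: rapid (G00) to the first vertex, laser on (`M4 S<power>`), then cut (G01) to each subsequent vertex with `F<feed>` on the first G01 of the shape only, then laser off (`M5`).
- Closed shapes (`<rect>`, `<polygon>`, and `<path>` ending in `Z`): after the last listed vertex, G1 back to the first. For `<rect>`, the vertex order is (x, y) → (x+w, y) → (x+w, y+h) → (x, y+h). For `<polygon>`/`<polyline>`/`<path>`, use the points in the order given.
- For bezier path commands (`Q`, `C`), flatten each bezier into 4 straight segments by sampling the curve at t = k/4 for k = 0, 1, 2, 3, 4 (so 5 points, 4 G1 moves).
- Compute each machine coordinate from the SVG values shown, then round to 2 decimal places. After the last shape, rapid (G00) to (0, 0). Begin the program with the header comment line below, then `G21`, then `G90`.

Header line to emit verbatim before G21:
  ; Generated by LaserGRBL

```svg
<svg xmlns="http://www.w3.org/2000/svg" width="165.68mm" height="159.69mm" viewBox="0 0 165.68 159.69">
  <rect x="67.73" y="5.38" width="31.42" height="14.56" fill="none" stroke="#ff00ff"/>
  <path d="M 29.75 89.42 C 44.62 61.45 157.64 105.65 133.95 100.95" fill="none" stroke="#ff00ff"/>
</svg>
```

1 u = 1 mm; y_m = 159.69 − y.

[1] `<rect>` rectangle, #ff00ff→cut S729 F1445: (67.73,154.31) → (99.15,154.31) → (99.15,139.75) → (67.73,139.75) → (67.73,154.31) (closed)

[2] `<path>` cubic bezier, #ff00ff→cut S729 F1445: (29.75,70.27) → (55.64,79.61) → (96.31,73.23) → (129.75,62.49) → (133.95,58.74)

; Generated by LaserGRBL
G21
G90
G00 X67.73 Y154.31
M4 S729
G01 X99.15 Y154.31 F1445
G01 X99.15 Y139.75
G01 X67.73 Y139.75
G01 X67.73 Y154.31
M5
G00 X29.75 Y70.27
M4 S729
G01 X55.64 Y79.61 F1445
G01 X96.31 Y73.23
G01 X129.75 Y62.49
G01 X133.95 Y58.74
M5
G00 X0.00 Y0.00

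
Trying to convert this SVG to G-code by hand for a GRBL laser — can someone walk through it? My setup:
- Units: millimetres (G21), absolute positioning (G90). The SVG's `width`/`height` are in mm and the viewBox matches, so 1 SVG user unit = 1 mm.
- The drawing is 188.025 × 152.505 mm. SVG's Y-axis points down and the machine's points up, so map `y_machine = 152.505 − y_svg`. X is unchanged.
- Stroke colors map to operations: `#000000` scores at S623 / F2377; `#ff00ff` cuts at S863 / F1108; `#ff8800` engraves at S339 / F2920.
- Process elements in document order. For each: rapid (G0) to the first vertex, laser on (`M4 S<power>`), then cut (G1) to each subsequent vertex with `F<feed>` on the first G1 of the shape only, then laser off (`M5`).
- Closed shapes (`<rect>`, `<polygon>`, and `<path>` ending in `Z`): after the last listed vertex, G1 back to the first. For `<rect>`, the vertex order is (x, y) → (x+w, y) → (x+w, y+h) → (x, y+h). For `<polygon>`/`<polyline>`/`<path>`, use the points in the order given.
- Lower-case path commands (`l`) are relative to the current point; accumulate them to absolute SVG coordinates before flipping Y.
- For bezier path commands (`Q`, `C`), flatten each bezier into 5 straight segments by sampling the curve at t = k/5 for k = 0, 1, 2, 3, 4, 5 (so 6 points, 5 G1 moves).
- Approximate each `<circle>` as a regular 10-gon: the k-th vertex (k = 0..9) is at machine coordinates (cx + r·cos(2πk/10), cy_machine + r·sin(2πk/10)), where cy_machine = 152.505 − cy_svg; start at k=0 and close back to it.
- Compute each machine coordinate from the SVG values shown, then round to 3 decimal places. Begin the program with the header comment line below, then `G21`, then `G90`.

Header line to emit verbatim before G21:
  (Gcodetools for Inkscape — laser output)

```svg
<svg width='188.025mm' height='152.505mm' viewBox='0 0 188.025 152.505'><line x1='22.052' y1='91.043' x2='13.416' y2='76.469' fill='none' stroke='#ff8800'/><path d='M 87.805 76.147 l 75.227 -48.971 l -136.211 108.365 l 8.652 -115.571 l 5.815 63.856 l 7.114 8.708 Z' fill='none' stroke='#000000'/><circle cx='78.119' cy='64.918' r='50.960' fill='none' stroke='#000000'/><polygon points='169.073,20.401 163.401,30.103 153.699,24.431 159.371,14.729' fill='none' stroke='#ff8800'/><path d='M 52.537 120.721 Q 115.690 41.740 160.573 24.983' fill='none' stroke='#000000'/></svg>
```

Since the viewBox matches the mm dimensions, user units are millimetres directly. The only transform is the Y-flip y_m = 152.505 − y_svg.

Shape 1 is a line segment drawn with `<line>`. Its stroke #ff8800 means engrave at S339, F2920. After flipping Y the toolpath is (22.052,61.462) → (13.416,76.036).

Shape 2 is a closed polygon drawn with `<path>`. Its stroke #000000 means score at S623, F2377. After flipping Y the toolpath is (87.805,76.358) → (163.032,125.329) → (26.821,16.964) → (35.473,132.535) → (41.288,68.679) → (48.402,59.971) → (87.805,76.358), returning to the start.

Shape 3 is a circle drawn with `<circle>`. Its stroke #000000 means score at S623, F2377. After flipping Y the toolpath is (129.079,87.587) → (119.347,117.541) → (93.867,136.053) → (62.371,136.053) → (36.891,117.541) → (27.159,87.587) → (36.891,57.633) → (62.371,39.121) → (93.867,39.121) → (119.347,57.633) → (129.079,87.587), returning to the start.

Shape 4 is a regular polygon drawn with `<polygon>`. Its stroke #ff8800 means engrave at S339, F2920. After flipping Y the toolpath is (169.073,132.104) → (163.401,122.402) → (153.699,128.074) → (159.371,137.776) → (169.073,132.104), returning to the start.

Shape 5 is a quadratic bezier drawn with `<path>`. Its stroke #000000 means score at S623, F2377. After flipping Y the toolpath is (52.537,31.784) → (77.067,60.887) → (100.136,85.013) → (121.743,104.161) → (141.889,118.330) → (160.573,127.522).

(Gcodetools for Inkscape — laser output)
G21
G90
G0 X22.052 Y61.462
M4 S339
G1 X13.416 Y76.036 F2920
M5
G0 X87.805 Y76.358
M4 S623
G1 X163.032 Y125.329 F2377
G1 X26.821 Y16.964
G1 X35.473 Y132.535
G1 X41.288 Y68.679
G1 X48.402 Y59.971
G1 X87.805 Y76.358
M5
G0 X129.079 Y87.587
M4 S623
G1 X119.347 Y117.541 F2377
G1 X93.867 Y136.053
G1 X62.371 Y136.053
G1 X36.891 Y117.541
G1 X27.159 Y87.587
G1 X36.891 Y57.633
G1 X62.371 Y39.121
G1 X93.867 Y39.121
G1 X119.347 Y57.633
G1 X129.079 Y87.587
M5
G0 X169.073 Y132.104
M4 S339
G1 X163.401 Y122.402 F2920
G1 X153.699 Y128.074
G1 X159.371 Y137.776
G1 X169.073 Y132.104
M5
G0 X52.537 Y31.784
M4 S623
G1 X77.067 Y60.887 F2377
G1 X100.136 Y85.013
G1 X121.743 Y104.161
G1 X141.889 Y118.330
G1 X160.573 Y127.522
M5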